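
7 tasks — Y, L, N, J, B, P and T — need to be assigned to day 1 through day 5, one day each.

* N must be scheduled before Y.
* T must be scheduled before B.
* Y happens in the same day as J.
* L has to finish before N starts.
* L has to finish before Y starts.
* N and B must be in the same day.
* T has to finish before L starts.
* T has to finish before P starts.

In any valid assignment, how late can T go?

Downstream work caps T at day 2.
T at day 2 is achievable: N -> day 4; B -> day 4; T -> day 2; P -> day 3; Y -> day 5; J -> day 5; L -> day 3.

day 2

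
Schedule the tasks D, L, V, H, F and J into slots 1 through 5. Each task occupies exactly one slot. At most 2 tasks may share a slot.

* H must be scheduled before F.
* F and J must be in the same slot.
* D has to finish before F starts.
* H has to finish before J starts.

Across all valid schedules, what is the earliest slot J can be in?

2

Precedence pushes J to at least 2.
J at 2 is achievable: F in 2, D in 1, V in 3, H in 1, J in 2, L in 3.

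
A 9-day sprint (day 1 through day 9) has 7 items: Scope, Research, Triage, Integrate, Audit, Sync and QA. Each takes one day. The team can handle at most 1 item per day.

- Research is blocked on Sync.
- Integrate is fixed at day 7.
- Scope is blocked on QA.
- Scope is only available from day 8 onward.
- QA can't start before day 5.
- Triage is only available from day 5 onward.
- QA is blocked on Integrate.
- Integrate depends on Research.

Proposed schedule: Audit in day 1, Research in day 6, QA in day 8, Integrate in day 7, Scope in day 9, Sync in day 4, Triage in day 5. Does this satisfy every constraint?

Yes, all constraints hold

Integrate is fixed at day 7 — holds.
Triage is only available from day 5 onward — holds.
Scope is only available from day 8 onward — holds.
Integrate depends on Research — holds.
Research is blocked on Sync — holds.
QA is blocked on Integrate — holds.
The team can handle at most 1 item per day — holds.
Scope is blocked on QA — holds.
QA can't start before day 5 — holds.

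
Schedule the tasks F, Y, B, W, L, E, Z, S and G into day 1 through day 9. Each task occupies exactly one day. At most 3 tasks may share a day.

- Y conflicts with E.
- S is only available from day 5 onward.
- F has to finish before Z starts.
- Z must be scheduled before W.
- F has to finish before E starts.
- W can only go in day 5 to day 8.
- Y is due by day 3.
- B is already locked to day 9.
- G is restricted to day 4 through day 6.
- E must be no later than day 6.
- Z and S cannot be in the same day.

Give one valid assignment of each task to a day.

B -> day 9; L -> day 1; Z -> day 2; G -> day 4; S -> day 5; Y -> day 1; F -> day 1; E -> day 2; W -> day 5

Checking: F(day 1) before Z(day 2); Z(day 2) before W(day 5); F(day 1) before E(day 2); Y(day 1) != E(day 2); Z(day 2) != S(day 5); S=day 5 in [day 5,day 9]; B=day 9 in [day 9,day 9]; G=day 4 in [day 4,day 6]; W=day 5 in [day 5,day 8]; E=day 2 in [day 1,day 6]; Y=day 1 in [day 1,day 3]; max 3 per day (cap 3).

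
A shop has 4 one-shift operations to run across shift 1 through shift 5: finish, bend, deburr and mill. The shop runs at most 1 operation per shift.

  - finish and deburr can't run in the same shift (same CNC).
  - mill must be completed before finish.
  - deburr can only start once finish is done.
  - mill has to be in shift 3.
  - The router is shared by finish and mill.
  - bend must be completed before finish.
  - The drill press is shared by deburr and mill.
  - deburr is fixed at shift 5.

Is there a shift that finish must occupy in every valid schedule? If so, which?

shift 4

mill is fixed at shift 3 and must come before finish, so finish is at least shift 4.
deburr is fixed at shift 5 and must come after finish, so finish is at most shift 4.
So finish must be shift 4.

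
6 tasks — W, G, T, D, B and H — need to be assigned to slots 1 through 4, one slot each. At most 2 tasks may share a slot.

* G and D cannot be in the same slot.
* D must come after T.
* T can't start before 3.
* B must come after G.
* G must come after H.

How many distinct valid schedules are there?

Splitting on W: it can be 1 (4), 2 (4), 3 (1), 4 (1). Listing each branch's schedules as (G, T, D, B, H):
W=1: (2,3,4,3,1) (2,3,4,4,1) (3,3,4,4,1) (3,3,4,4,2) — 4.
W=2: (2,3,4,3,1) (2,3,4,4,1) (3,3,4,4,1) (3,3,4,4,2) — 4.
W=3: (2,3,4,4,1) — 1.
W=4: (2,3,4,3,1) — 1.
Summing: 4 + 4 + 1 + 1 = 10.

10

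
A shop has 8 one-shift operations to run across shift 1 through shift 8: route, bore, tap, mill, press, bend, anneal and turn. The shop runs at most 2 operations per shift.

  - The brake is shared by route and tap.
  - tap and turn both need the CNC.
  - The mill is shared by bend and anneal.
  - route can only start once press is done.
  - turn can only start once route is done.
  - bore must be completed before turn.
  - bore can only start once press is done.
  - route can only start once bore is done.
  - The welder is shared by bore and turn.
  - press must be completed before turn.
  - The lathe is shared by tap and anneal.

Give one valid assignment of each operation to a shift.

turn -> shift 4, route -> shift 3, anneal -> shift 4, bend -> shift 3, press -> shift 1, tap -> shift 1, mill -> shift 2, bore -> shift 2

Checking: route(shift 3) before turn(shift 4); press(shift 1) before turn(shift 4); press(shift 1) before bore(shift 2); press(shift 1) before route(shift 3); bore(shift 2) before route(shift 3); bore(shift 2) before turn(shift 4); bend(shift 3) != anneal(shift 4); bore(shift 2) != turn(shift 4); route(shift 3) != tap(shift 1); tap(shift 1) != turn(shift 4); tap(shift 1) != anneal(shift 4); max 2 per shift (cap 2).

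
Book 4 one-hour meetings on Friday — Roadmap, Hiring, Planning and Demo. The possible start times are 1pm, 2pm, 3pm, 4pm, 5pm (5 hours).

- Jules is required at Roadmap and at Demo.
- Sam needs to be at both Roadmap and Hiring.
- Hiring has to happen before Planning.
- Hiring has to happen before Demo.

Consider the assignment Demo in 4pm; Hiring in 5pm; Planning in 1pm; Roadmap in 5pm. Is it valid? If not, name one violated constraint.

Hiring has to happen before Demo — violated.
Jules is required at Roadmap and at Demo — holds.
Hiring has to happen before Planning — violated.
Sam needs to be at both Roadmap and Hiring — violated.

No — it violates: Hiring has to happen before Planning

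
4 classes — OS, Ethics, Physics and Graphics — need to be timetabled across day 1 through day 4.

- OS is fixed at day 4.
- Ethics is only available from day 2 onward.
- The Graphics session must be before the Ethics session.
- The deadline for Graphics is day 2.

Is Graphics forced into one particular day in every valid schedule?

Graphics can be day 1 (e.g. Physics -> day 1, Graphics -> day 1, OS -> day 4, Ethics -> day 2) or day 2 (e.g. Physics -> day 1; Graphics -> day 2; Ethics -> day 3; OS -> day 4).

No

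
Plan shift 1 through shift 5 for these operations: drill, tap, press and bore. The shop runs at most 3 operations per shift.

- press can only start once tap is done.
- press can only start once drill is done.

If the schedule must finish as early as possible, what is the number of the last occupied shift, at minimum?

shift 2

The precedence chain requires at least 2 distinct shifts.
With at most 3 per shift and 4 operations, at least 2 shifts are needed.
2 works (last occupied shift: shift 2): for example tap -> shift 1; drill -> shift 1; press -> shift 2; bore -> shift 1.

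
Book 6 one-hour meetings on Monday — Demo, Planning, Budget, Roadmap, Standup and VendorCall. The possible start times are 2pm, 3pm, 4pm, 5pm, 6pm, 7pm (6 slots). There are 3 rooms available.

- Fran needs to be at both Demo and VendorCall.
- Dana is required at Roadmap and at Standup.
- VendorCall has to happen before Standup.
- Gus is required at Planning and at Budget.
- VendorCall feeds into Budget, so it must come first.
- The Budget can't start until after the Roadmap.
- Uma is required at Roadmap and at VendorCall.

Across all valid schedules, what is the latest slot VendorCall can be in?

Downstream work caps VendorCall at 6pm.
VendorCall at 6pm is achievable: Roadmap -> 2pm; Demo -> 2pm; Standup -> 7pm; VendorCall -> 6pm; Planning -> 2pm; Budget -> 7pm.

6pm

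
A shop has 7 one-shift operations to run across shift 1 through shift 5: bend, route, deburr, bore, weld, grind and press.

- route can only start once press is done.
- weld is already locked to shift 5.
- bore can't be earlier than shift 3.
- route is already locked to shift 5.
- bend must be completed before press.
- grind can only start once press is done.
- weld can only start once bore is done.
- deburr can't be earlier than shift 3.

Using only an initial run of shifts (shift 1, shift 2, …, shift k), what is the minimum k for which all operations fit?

5

The precedence chain requires at least 3 distinct shifts.
route can't be placed before shift 5, so the schedule must run through at least shift 5.
5 works (last occupied shift: shift 5): for example deburr=shift 3; grind=shift 3; press=shift 2; weld=shift 5; route=shift 5; bore=shift 3; bend=shift 1.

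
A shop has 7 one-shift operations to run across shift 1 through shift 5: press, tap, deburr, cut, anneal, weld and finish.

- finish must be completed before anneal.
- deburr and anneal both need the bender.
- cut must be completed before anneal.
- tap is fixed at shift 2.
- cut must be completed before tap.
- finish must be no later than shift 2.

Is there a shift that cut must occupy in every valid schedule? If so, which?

shift 1

Downstream work caps cut at shift 1.
So cut is pinned to shift 1.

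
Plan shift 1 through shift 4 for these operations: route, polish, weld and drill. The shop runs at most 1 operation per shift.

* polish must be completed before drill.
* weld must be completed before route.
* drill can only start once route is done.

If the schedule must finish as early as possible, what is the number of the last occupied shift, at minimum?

The precedence chain requires at least 3 distinct shifts.
With at most 1 per shift and 4 operations, at least 4 shifts are needed.
4 works (last occupied shift: shift 4): for example weld -> shift 1, route -> shift 2, drill -> shift 4, polish -> shift 3.

4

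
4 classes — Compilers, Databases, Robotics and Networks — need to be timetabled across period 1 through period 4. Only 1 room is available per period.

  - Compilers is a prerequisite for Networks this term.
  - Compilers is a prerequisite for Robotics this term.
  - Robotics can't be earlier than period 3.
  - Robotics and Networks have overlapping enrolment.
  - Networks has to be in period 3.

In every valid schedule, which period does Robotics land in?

Robotics's window is period 3–period 4.
Networks is fixed at period 3, and Robotics can't share a period with Networks.
So Robotics must be period 4.

period 4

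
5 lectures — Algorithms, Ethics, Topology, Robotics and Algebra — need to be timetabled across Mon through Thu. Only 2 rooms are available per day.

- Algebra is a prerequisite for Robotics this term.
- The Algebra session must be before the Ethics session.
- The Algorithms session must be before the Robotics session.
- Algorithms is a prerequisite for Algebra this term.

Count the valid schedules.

Splitting on Algorithms: it can be Mon (17), Tue (3). Listing each branch's schedules as (Ethics, Topology, Robotics, Algebra):
Algorithms=Mon: (Wed,Mon,Wed,Tue) (Wed,Mon,Thu,Tue) (Wed,Tue,Wed,Tue) (Wed,Tue,Thu,Tue) (Wed,Wed,Thu,Tue) (Wed,Thu,Wed,Tue) (Wed,Thu,Thu,Tue) (Thu,Mon,Wed,Tue) (Thu,Mon,Thu,Tue) (Thu,Mon,Thu,Wed) (Thu,Tue,Wed,Tue) (Thu,Tue,Thu,Tue) (Thu,Tue,Thu,Wed) (Thu,Wed,Wed,Tue) (Thu,Wed,Thu,Tue) (Thu,Wed,Thu,Wed) (Thu,Thu,Wed,Tue) — 17.
Algorithms=Tue: (Thu,Mon,Thu,Wed) (Thu,Tue,Thu,Wed) (Thu,Wed,Thu,Wed) — 3.
Summing: 17 + 3 = 20.

20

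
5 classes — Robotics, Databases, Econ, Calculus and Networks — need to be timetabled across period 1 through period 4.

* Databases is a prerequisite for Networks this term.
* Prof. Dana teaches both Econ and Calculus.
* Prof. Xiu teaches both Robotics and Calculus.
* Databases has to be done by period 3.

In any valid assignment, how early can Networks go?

period 2

Precedence pushes Networks to at least period 2.
Networks at period 2 is achievable: Econ=period 1, Robotics=period 1, Networks=period 2, Databases=period 1, Calculus=period 2.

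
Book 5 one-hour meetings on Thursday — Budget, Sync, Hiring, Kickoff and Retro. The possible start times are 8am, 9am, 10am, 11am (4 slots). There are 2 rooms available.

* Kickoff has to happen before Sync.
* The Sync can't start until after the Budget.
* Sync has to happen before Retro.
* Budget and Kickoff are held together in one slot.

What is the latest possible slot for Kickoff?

9am

Downstream work caps Kickoff at 9am.
Kickoff at 9am is achievable: Budget in 9am, Kickoff in 9am, Sync in 10am, Retro in 11am, Hiring in 8am.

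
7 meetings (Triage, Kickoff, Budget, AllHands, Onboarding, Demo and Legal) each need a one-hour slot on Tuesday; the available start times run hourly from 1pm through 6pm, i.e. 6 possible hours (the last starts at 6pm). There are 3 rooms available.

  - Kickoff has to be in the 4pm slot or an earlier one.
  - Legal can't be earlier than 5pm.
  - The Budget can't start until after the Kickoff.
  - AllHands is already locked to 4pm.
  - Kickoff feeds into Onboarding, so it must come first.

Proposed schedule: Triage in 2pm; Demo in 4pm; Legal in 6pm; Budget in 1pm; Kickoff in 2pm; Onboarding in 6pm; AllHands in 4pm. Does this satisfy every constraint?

Legal can't be earlier than 5pm — holds.
There are 3 rooms available — holds.
The Budget can't start until after the Kickoff — violated.
Kickoff feeds into Onboarding, so it must come first — holds.
Kickoff has to be in the 4pm slot or an earlier one — holds.
AllHands is already locked to 4pm — holds.

No — it violates: The Budget can't start until after the Kickoff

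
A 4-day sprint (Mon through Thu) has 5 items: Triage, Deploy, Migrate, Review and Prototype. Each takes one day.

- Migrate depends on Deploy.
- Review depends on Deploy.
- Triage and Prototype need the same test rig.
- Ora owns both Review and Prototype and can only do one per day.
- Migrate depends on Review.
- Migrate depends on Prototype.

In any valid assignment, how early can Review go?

Tue

Precedence pushes Review to at least Tue; downstream work caps Review at Wed.
Review at Tue is achievable: Migrate -> Wed, Deploy -> Mon, Prototype -> Mon, Review -> Tue, Triage -> Tue.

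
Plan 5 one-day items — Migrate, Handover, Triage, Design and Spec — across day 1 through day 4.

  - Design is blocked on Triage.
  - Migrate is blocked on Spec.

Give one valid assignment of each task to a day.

Handover in day 1; Migrate in day 2; Triage in day 1; Spec in day 1; Design in day 2

Checking: Spec(day 1) before Migrate(day 2); Triage(day 1) before Design(day 2).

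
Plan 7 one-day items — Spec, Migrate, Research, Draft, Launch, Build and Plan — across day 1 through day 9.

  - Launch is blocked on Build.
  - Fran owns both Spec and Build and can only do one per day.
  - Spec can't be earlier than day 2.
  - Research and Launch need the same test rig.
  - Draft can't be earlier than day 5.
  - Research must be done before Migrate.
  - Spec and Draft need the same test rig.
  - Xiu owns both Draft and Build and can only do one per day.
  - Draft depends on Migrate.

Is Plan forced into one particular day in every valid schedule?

Plan can be day 1 (e.g. Plan=day 1, Spec=day 2, Draft=day 5, Build=day 1, Research=day 1, Launch=day 2, Migrate=day 2) or day 2 (e.g. Migrate -> day 2, Build -> day 1, Spec -> day 2, Launch -> day 2, Plan -> day 2, Research -> day 1, Draft -> day 5).

No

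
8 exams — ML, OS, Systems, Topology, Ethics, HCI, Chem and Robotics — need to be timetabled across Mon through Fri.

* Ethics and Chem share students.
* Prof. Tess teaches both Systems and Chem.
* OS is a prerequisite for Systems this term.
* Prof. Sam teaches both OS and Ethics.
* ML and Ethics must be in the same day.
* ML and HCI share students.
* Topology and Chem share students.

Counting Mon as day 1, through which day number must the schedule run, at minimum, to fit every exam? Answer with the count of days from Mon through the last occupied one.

The precedence chain requires at least 2 distinct days.
2 works (last occupied day: Tue): for example ML -> Tue, Robotics -> Mon, Chem -> Mon, Topology -> Tue, Systems -> Tue, OS -> Mon, Ethics -> Tue, HCI -> Mon.

2 days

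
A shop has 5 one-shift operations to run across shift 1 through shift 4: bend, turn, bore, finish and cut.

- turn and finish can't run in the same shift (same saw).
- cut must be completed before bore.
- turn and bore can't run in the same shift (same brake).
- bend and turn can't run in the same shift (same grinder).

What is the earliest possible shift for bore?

shift 2

Precedence pushes bore to at least shift 2.
bore at shift 2 is achievable: cut in shift 1, bend in shift 1, turn in shift 3, bore in shift 2, finish in shift 1.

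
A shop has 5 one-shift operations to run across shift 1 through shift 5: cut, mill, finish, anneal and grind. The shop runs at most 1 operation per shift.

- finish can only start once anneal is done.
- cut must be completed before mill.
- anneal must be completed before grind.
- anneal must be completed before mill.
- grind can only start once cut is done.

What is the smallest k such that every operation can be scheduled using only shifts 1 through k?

The precedence chain requires at least 2 distinct shifts.
With at most 1 per shift and 5 operations, at least 5 shifts are needed.
5 works (last occupied shift: shift 5): for example cut=shift 2; anneal=shift 1; mill=shift 3; finish=shift 5; grind=shift 4.

5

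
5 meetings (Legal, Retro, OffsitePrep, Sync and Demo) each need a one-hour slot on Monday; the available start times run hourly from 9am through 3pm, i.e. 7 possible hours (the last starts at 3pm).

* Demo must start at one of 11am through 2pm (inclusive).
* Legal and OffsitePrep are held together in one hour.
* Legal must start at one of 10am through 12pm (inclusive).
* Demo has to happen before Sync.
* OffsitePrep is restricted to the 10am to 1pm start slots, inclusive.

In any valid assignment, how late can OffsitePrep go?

12pm

OffsitePrep is available from 10am; OffsitePrep's own window allows nothing later than 1pm; OffsitePrep must be in the same hour as Legal, which can't be after 12pm, so OffsitePrep is at most 12pm.
OffsitePrep at 12pm is achievable: Demo in 11am, OffsitePrep in 12pm, Retro in 9am, Sync in 12pm, Legal in 12pm.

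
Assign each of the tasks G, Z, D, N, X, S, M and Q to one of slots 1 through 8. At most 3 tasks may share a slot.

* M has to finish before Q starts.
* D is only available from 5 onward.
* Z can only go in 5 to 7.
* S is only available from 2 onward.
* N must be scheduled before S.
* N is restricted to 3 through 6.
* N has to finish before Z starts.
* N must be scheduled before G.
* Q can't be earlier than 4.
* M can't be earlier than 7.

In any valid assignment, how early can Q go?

Q is available from 4; precedence pushes Q to at least 8.
Q at 8 is achievable: Q -> 8, X -> 1, S -> 4, D -> 5, Z -> 5, N -> 3, G -> 4, M -> 7.

8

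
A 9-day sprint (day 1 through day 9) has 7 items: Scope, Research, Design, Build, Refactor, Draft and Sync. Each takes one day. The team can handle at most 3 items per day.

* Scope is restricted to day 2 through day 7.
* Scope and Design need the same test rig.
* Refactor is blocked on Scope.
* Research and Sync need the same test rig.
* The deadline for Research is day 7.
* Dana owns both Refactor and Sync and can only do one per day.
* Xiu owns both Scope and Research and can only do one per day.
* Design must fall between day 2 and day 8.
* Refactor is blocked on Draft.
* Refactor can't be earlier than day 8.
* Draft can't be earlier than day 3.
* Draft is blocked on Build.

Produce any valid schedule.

Design in day 3; Refactor in day 8; Draft in day 3; Scope in day 2; Sync in day 2; Research in day 1; Build in day 1

Checking: Build(day 1) before Draft(day 3); Draft(day 3) before Refactor(day 8); Scope(day 2) before Refactor(day 8); Scope(day 2) != Design(day 3); Scope(day 2) != Research(day 1); Research(day 1) != Sync(day 2); Refactor(day 8) != Sync(day 2); Design=day 3 in [day 2,day 8]; Draft=day 3 in [day 3,day 9]; Scope=day 2 in [day 2,day 7]; Research=day 1 in [day 1,day 7]; Refactor=day 8 in [day 8,day 9]; max 2 per day (cap 3).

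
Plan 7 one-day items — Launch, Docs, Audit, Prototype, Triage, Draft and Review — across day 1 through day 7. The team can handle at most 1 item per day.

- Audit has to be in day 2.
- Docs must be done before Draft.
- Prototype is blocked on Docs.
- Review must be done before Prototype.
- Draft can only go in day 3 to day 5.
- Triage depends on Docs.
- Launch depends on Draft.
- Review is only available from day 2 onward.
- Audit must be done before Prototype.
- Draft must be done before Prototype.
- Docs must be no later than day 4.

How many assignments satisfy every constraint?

Splitting on Launch: it can be day 4 (3), day 5 (6), day 6 (8), day 7 (8). Listing each branch's schedules as (Docs, Audit, Prototype, Triage, Draft, Review) by day number:
Launch=day 4: (1,2,6,7,3,5) (1,2,7,5,3,6) (1,2,7,6,3,5) — 3.
Launch=day 5: (1,2,6,7,3,4) (1,2,6,7,4,3) (1,2,7,3,4,6) (1,2,7,4,3,6) (1,2,7,6,3,4) (1,2,7,6,4,3) — 6.
Launch=day 6: (1,2,5,7,3,4) (1,2,5,7,4,3) (1,2,7,3,4,5) (1,2,7,3,5,4) (1,2,7,4,3,5) (1,2,7,4,5,3) (1,2,7,5,3,4) (1,2,7,5,4,3) — 8.
Launch=day 7: (1,2,5,6,3,4) (1,2,5,6,4,3) (1,2,6,3,4,5) (1,2,6,3,5,4) (1,2,6,4,3,5) (1,2,6,4,5,3) (1,2,6,5,3,4) (1,2,6,5,4,3) — 8.
Summing: 3 + 6 + 8 + 8 = 25.

25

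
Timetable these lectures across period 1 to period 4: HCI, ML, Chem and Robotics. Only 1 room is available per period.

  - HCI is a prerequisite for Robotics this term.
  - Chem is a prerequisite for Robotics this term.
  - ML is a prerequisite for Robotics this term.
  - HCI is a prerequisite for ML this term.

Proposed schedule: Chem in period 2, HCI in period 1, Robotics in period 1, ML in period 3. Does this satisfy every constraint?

Invalid. Only 1 room is available per period.

HCI is a prerequisite for Robotics this term — violated.
Chem is a prerequisite for Robotics this term — violated.
HCI is a prerequisite for ML this term — holds.
ML is a prerequisite for Robotics this term — violated.
Only 1 room is available per period — violated.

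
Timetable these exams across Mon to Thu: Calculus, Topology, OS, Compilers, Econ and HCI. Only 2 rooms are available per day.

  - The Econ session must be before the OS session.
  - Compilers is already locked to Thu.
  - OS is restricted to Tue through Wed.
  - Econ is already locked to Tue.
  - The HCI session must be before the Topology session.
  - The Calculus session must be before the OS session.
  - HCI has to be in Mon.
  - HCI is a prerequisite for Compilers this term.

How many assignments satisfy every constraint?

5

Splitting on Calculus: it can be Mon (3), Tue (2). Listing each branch's schedules as (Topology, OS, Compilers, Econ, HCI):
Calculus=Mon: (Tue,Wed,Thu,Tue,Mon) (Wed,Wed,Thu,Tue,Mon) (Thu,Wed,Thu,Tue,Mon) — 3.
Calculus=Tue: (Wed,Wed,Thu,Tue,Mon) (Thu,Wed,Thu,Tue,Mon) — 2.
Summing: 3 + 2 = 5.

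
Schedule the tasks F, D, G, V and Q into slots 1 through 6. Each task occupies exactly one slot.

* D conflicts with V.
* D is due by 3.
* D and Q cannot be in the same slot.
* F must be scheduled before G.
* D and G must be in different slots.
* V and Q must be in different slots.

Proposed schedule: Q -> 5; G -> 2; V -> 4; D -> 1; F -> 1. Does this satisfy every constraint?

D is due by 3 — holds.
D and G must be in different slots — holds.
F must be scheduled before G — holds.
D conflicts with V — holds.
V and Q must be in different slots — holds.
D and Q cannot be in the same slot — holds.

Valid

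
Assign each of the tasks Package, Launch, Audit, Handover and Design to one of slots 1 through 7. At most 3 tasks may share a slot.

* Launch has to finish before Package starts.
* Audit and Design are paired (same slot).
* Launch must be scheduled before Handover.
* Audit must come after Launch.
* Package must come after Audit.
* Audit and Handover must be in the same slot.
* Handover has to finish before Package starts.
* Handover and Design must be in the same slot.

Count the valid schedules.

Splitting on Package: it can be 3 (1), 4 (3), 5 (6), 6 (10), 7 (15). Listing each branch's schedules as (Launch, Audit, Handover, Design):
Package=3: (1,2,2,2) — 1.
Package=4: (1,2,2,2) (1,3,3,3) (2,3,3,3) — 3.
Package=5: (1,2,2,2) (1,3,3,3) (1,4,4,4) (2,3,3,3) (2,4,4,4) (3,4,4,4) — 6.
Package=6: (1,2,2,2) (1,3,3,3) (1,4,4,4) (1,5,5,5) (2,3,3,3) (2,4,4,4) (2,5,5,5) (3,4,4,4) (3,5,5,5) (4,5,5,5) — 10.
Package=7: (1,2,2,2) (1,3,3,3) (1,4,4,4) (1,5,5,5) (1,6,6,6) (2,3,3,3) (2,4,4,4) (2,5,5,5) (2,6,6,6) (3,4,4,4) (3,5,5,5) (3,6,6,6) (4,5,5,5) (4,6,6,6) (5,6,6,6) — 15.
Summing: 1 + 3 + 6 + 10 + 15 = 35.

35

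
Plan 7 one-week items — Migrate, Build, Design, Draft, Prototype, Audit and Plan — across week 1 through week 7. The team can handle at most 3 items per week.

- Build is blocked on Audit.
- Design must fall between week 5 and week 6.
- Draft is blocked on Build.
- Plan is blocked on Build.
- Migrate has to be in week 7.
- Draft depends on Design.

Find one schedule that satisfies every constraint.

Draft -> week 6; Plan -> week 3; Build -> week 2; Prototype -> week 1; Migrate -> week 7; Audit -> week 1; Design -> week 5

Checking: Build(week 2) before Draft(week 6); Audit(week 1) before Build(week 2); Build(week 2) before Plan(week 3); Design(week 5) before Draft(week 6); Migrate=week 7 in [week 7,week 7]; Design=week 5 in [week 5,week 6]; max 2 per week (cap 3).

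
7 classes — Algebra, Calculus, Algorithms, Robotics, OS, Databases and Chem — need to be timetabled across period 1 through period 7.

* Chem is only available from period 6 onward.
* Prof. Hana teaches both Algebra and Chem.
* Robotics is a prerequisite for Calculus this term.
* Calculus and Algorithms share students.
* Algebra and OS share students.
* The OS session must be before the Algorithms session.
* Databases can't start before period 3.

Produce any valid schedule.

Calculus in period 2, Algebra in period 2, Databases in period 3, Chem in period 6, Algorithms in period 3, Robotics in period 1, OS in period 1

Checking: Robotics(period 1) before Calculus(period 2); OS(period 1) before Algorithms(period 3); Algebra(period 2) != Chem(period 6); Algebra(period 2) != OS(period 1); Calculus(period 2) != Algorithms(period 3); Databases=period 3 in [period 3,period 7]; Chem=period 6 in [period 6,period 7].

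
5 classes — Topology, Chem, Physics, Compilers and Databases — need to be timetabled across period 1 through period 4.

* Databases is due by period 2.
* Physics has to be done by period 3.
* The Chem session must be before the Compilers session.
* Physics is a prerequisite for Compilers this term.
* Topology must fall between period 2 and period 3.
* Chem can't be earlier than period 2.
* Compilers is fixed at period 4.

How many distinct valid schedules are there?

24

Splitting on Topology: it can be period 2 (12), period 3 (12). Listing each branch's schedules as (Chem, Physics, Compilers, Databases) by period number:
Topology=period 2: (2,1,4,1) (2,1,4,2) (2,2,4,1) (2,2,4,2) (2,3,4,1) (2,3,4,2) (3,1,4,1) (3,1,4,2) (3,2,4,1) (3,2,4,2) (3,3,4,1) (3,3,4,2) — 12.
Topology=period 3: (2,1,4,1) (2,1,4,2) (2,2,4,1) (2,2,4,2) (2,3,4,1) (2,3,4,2) (3,1,4,1) (3,1,4,2) (3,2,4,1) (3,2,4,2) (3,3,4,1) (3,3,4,2) — 12.
Summing: 12 + 12 = 24.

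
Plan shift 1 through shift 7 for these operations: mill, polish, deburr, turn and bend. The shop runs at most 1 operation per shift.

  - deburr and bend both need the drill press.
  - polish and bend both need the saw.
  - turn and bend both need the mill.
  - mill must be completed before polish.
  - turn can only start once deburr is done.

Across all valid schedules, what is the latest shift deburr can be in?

Downstream work caps deburr at shift 6.
deburr at shift 6 is achievable: polish=shift 2; deburr=shift 6; mill=shift 1; bend=shift 3; turn=shift 7.

shift 6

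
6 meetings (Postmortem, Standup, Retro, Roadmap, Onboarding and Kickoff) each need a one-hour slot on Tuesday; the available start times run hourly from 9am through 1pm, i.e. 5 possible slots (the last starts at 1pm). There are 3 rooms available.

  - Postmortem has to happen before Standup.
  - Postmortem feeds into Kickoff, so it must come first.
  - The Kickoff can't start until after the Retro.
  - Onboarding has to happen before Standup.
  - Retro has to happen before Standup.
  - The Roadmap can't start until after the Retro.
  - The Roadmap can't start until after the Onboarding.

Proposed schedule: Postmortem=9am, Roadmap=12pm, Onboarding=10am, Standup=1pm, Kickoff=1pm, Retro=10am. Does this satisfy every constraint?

Postmortem feeds into Kickoff, so it must come first — holds.
The Roadmap can't start until after the Retro — holds.
Retro has to happen before Standup — holds.
The Roadmap can't start until after the Onboarding — holds.
The Kickoff can't start until after the Retro — holds.
Postmortem has to happen before Standup — holds.
Onboarding has to happen before Standup — holds.
There are 3 rooms available — holds.

Yes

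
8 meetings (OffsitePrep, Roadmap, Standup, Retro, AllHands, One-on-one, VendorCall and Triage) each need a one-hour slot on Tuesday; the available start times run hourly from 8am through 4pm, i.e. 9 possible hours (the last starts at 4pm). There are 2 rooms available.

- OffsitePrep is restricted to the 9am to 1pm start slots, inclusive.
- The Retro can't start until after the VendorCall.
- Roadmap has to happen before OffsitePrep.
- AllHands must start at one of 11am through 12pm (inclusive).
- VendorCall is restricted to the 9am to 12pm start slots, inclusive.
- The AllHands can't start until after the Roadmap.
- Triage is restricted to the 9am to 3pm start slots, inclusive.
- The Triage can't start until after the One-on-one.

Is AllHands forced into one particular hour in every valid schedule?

No

AllHands can be 11am (e.g. VendorCall=9am, One-on-one=8am, OffsitePrep=9am, Standup=11am, Retro=10am, Triage=10am, Roadmap=8am, AllHands=11am) or 12pm (e.g. OffsitePrep -> 9am; One-on-one -> 8am; VendorCall -> 9am; Roadmap -> 8am; Triage -> 10am; Retro -> 10am; AllHands -> 12pm; Standup -> 11am).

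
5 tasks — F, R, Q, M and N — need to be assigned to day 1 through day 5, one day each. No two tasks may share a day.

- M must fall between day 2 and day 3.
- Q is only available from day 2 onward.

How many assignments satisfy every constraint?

36

Splitting on F: it can be day 1 (12), day 2 (4), day 3 (4), day 4 (8), day 5 (8). Listing each branch's schedules as (R, Q, M, N) by day number:
F=day 1: (2,4,3,5) (2,5,3,4) (3,4,2,5) (3,5,2,4) (4,2,3,5) (4,3,2,5) (4,5,2,3) (4,5,3,2) (5,2,3,4) (5,3,2,4) (5,4,2,3) (5,4,3,2) — 12.
F=day 2: (1,4,3,5) (1,5,3,4) (4,5,3,1) (5,4,3,1) — 4.
F=day 3: (1,4,2,5) (1,5,2,4) (4,5,2,1) (5,4,2,1) — 4.
F=day 4: (1,2,3,5) (1,3,2,5) (1,5,2,3) (1,5,3,2) (2,5,3,1) (3,5,2,1) (5,2,3,1) (5,3,2,1) — 8.
F=day 5: (1,2,3,4) (1,3,2,4) (1,4,2,3) (1,4,3,2) (2,4,3,1) (3,4,2,1) (4,2,3,1) (4,3,2,1) — 8.
Summing: 12 + 4 + 4 + 8 + 8 = 36.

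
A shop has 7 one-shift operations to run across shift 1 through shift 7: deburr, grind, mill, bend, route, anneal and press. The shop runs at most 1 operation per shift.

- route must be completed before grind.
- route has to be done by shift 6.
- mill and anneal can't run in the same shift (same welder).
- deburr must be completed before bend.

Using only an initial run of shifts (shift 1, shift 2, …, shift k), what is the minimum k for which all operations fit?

7

The precedence chain requires at least 2 distinct shifts.
With at most 1 per shift and 7 operations, at least 7 shifts are needed.
7 works (last occupied shift: shift 7): for example press in shift 7; mill in shift 5; deburr in shift 2; anneal in shift 6; grind in shift 3; route in shift 1; bend in shift 4.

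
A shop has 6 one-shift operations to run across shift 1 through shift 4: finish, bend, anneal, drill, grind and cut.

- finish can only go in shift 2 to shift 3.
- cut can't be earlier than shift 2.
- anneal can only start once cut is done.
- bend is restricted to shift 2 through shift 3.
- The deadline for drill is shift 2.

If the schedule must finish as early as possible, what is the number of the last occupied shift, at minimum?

3

The precedence chain requires at least 2 distinct shifts.
Propagating the time windows through the other constraints, anneal can't land before shift 3, so the schedule must run through at least shift 3.
3 works (last occupied shift: shift 3): for example cut=shift 2; grind=shift 1; anneal=shift 3; drill=shift 1; finish=shift 2; bend=shift 2.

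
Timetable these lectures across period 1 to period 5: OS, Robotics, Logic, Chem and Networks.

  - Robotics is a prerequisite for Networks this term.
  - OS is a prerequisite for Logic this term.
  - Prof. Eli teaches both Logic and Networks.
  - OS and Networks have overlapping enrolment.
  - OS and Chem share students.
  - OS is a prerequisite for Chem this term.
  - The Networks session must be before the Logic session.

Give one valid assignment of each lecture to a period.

Logic in period 3; OS in period 1; Chem in period 2; Robotics in period 1; Networks in period 2

Checking: OS(period 1) before Logic(period 3); Robotics(period 1) before Networks(period 2); OS(period 1) before Chem(period 2); Networks(period 2) before Logic(period 3); Logic(period 3) != Networks(period 2); OS(period 1) != Networks(period 2); OS(period 1) != Chem(period 2).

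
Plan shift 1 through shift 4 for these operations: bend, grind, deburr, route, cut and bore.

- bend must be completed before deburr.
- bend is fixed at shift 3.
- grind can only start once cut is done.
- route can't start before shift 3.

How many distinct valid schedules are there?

Splitting on grind: it can be shift 2 (8), shift 3 (16), shift 4 (24). Listing each branch's schedules as (bend, deburr, route, cut, bore) by shift number:
grind=shift 2: (3,4,3,1,1) (3,4,3,1,2) (3,4,3,1,3) (3,4,3,1,4) (3,4,4,1,1) (3,4,4,1,2) (3,4,4,1,3) (3,4,4,1,4) — 8.
grind=shift 3: (3,4,3,1,1) (3,4,3,1,2) (3,4,3,1,3) (3,4,3,1,4) (3,4,3,2,1) (3,4,3,2,2) (3,4,3,2,3) (3,4,3,2,4) (3,4,4,1,1) (3,4,4,1,2) (3,4,4,1,3) (3,4,4,1,4) (3,4,4,2,1) (3,4,4,2,2) (3,4,4,2,3) (3,4,4,2,4) — 16.
grind=shift 4: (3,4,3,1,1) (3,4,3,1,2) (3,4,3,1,3) (3,4,3,1,4) (3,4,3,2,1) (3,4,3,2,2) (3,4,3,2,3) (3,4,3,2,4) (3,4,3,3,1) (3,4,3,3,2) (3,4,3,3,3) (3,4,3,3,4) (3,4,4,1,1) (3,4,4,1,2) (3,4,4,1,3) (3,4,4,1,4) (3,4,4,2,1) (3,4,4,2,2) (3,4,4,2,3) (3,4,4,2,4) (3,4,4,3,1) (3,4,4,3,2) (3,4,4,3,3) (3,4,4,3,4) — 24.
Summing: 8 + 16 + 24 = 48.

48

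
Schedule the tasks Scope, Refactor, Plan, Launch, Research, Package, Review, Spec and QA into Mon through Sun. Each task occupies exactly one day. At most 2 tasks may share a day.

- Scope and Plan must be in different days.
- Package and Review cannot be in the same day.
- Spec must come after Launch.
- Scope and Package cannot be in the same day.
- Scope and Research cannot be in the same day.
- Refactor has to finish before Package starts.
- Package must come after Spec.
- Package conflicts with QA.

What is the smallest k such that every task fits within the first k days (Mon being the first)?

5 days

The precedence chain requires at least 3 distinct days.
With at most 2 per day and 9 tasks, at least 5 days are needed.
5 works (last occupied day: Fri): for example Launch=Mon, Research=Thu, Package=Wed, QA=Fri, Review=Thu, Spec=Tue, Scope=Tue, Refactor=Mon, Plan=Wed.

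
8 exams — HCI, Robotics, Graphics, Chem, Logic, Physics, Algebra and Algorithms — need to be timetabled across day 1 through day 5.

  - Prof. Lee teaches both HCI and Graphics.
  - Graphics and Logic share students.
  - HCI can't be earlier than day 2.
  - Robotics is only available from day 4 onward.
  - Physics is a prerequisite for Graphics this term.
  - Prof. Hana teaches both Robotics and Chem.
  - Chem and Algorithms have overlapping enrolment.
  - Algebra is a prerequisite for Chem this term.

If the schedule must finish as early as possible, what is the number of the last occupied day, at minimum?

4

The precedence chain requires at least 2 distinct days.
Robotics can't be placed before day 4, so the schedule must run through at least day 4.
4 works (last occupied day: day 4): for example HCI in day 2; Logic in day 1; Chem in day 2; Algebra in day 1; Graphics in day 3; Robotics in day 4; Algorithms in day 1; Physics in day 1.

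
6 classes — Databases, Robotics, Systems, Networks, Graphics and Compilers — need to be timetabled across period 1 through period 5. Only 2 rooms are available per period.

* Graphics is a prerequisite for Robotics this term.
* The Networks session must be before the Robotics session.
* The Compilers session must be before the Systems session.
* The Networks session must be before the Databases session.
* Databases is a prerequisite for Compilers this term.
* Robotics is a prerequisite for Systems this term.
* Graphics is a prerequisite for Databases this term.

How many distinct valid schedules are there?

17

Splitting on Databases: it can be period 2 (8), period 3 (9). Listing each branch's schedules as (Robotics, Systems, Networks, Graphics, Compilers) by period number:
Databases=period 2: (2,4,1,1,3) (2,5,1,1,3) (2,5,1,1,4) (3,4,1,1,3) (3,5,1,1,3) (3,5,1,1,4) (4,5,1,1,3) (4,5,1,1,4) — 8.
Databases=period 3: (2,5,1,1,4) (3,5,1,1,4) (3,5,1,2,4) (3,5,2,1,4) (3,5,2,2,4) (4,5,1,1,4) (4,5,1,2,4) (4,5,2,1,4) (4,5,2,2,4) — 9.
Summing: 8 + 9 = 17.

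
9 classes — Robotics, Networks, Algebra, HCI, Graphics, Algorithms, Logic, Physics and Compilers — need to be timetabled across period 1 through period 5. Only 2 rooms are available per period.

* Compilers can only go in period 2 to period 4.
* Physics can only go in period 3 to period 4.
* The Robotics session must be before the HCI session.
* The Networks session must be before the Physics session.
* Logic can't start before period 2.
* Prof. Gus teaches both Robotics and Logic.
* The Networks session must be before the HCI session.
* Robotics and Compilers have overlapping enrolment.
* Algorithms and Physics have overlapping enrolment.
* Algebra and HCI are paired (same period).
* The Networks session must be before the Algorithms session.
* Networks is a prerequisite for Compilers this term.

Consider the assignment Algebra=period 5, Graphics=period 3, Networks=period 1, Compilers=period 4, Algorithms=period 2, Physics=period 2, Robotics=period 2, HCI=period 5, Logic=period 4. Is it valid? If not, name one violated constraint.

Invalid. Algorithms and Physics have overlapping enrolment.

Logic can't start before period 2 — holds.
Prof. Gus teaches both Robotics and Logic — holds.
Algebra and HCI are paired (same period) — holds.
Robotics and Compilers have overlapping enrolment — holds.
The Networks session must be before the HCI session — holds.
The Networks session must be before the Physics session — holds.
The Robotics session must be before the HCI session — holds.
The Networks session must be before the Algorithms session — holds.
Physics can only go in period 3 to period 4 — violated.
Compilers can only go in period 2 to period 4 — holds.
Only 2 rooms are available per period — violated.
Algorithms and Physics have overlapping enrolment — violated.
Networks is a prerequisite for Compilers this term — holds.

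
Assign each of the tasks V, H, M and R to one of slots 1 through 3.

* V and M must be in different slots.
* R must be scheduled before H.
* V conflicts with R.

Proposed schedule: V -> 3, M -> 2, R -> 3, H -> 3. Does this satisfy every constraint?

V conflicts with R — violated.
V and M must be in different slots — holds.
R must be scheduled before H — violated.

No. V conflicts with R is not satisfied.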